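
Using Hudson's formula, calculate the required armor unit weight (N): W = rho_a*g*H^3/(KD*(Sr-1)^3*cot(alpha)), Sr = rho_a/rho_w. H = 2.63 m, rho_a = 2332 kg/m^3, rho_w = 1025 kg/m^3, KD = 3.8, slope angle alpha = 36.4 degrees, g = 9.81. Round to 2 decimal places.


Sr = rho_a / rho_w = 2332 / 1025 = 2.275122
(Sr - 1) = 1.275122
(Sr - 1)^3 = 2.073267
cot(36.4) = 1 / tan(36.4) = 1 / 0.737264 = 1.356367
Numerator = 2332 * 9.81 * 2.63^3 = 416164.2777
Denominator = 3.8 * 2.073267 * 1.356367 = 10.686020
W = 416164.2777 / 10.686020
W = 38944.74 N

38944.74


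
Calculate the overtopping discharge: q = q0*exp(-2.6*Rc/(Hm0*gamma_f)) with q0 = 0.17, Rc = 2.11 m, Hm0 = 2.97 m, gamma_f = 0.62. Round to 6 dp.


q = q0 * exp(-2.6 * Rc / (Hm0 * gamma_f))
Exponent = -2.6 * 2.11 / (2.97 * 0.62)
= -2.6 * 2.11 / 1.8414
= -2.979255
exp(-2.979255) = 0.050831
q = 0.17 * 0.050831
q = 0.008641 m^3/s/m

0.008641


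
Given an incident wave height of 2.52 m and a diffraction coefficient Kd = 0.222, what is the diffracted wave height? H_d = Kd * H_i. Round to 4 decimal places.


H_d = Kd * H_i
H_d = 0.222 * 2.52
H_d = 0.5594 m

0.5594


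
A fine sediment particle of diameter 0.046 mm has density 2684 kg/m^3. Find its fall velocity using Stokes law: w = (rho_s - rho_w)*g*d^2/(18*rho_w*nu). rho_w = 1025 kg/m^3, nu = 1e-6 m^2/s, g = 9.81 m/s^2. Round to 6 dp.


w = (rho_s - rho_w) * g * d^2 / (18 * rho_w * nu)
d = 0.046 mm = 0.000046 m
rho_s - rho_w = 2684 - 1025 = 1659
Numerator = 1659 * 9.81 * (0.000046)^2 = 0.000034437456
Denominator = 18 * 1025 * 1e-6 = 0.018450
w = 0.001867 m/s

0.001867


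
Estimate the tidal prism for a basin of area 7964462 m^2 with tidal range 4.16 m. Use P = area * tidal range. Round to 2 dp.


Tidal prism = Area * Tidal range
P = 7964462 * 4.16
P = 33132161.92 m^3

33132161.92


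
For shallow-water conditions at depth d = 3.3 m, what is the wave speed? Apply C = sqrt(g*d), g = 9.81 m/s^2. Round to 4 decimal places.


Using the shallow-water approximation:
C = sqrt(g * d) = sqrt(9.81 * 3.3)
C = sqrt(32.3730)
C = 5.6897 m/s

5.6897


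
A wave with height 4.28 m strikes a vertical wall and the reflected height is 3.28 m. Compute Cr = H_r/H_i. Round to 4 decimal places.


Cr = H_r / H_i
Cr = 3.28 / 4.28
Cr = 0.7664

0.7664


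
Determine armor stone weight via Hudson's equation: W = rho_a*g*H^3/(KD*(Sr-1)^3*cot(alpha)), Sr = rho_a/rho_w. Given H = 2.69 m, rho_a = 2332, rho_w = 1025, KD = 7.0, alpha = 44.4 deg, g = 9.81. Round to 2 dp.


Sr = rho_a / rho_w = 2332 / 1025 = 2.275122
(Sr - 1) = 1.275122
(Sr - 1)^3 = 2.073267
cot(44.4) = 1 / tan(44.4) = 1 / 0.979272 = 1.021166
Numerator = 2332 * 9.81 * 2.69^3 = 445301.7414
Denominator = 7.0 * 2.073267 * 1.021166 = 14.820052
W = 445301.7414 / 14.820052
W = 30047.25 N

30047.25


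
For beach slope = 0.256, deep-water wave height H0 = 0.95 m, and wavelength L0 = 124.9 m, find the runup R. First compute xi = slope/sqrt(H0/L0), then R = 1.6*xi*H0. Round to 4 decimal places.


xi = slope / sqrt(H0/L0)
H0/L0 = 0.95/124.9 = 0.007606
sqrt(0.007606) = 0.087213
xi = 0.256 / 0.087213 = 2.935347
R = 1.6 * xi * H0 = 1.6 * 2.935347 * 0.95
R = 4.4617 m

4.4617


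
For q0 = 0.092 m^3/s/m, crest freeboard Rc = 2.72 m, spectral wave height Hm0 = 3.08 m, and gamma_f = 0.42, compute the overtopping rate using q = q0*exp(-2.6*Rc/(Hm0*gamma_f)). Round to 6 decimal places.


q = q0 * exp(-2.6 * Rc / (Hm0 * gamma_f))
Exponent = -2.6 * 2.72 / (3.08 * 0.42)
= -2.6 * 2.72 / 1.2936
= -5.466914
exp(-5.466914) = 0.004224
q = 0.092 * 0.004224
q = 0.000389 m^3/s/m

0.000389


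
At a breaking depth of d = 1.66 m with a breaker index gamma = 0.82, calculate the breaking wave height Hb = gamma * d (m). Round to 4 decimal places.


Hb = gamma * d
Hb = 0.82 * 1.66
Hb = 1.3612 m

1.3612


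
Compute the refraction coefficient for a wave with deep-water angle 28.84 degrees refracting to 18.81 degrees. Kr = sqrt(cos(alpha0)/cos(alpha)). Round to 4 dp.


Kr = sqrt(cos(alpha0) / cos(alpha))
cos(28.84) = 0.875970
cos(18.81) = 0.946593
Kr = sqrt(0.875970 / 0.946593)
Kr = sqrt(0.925393)
Kr = 0.9620

0.9620


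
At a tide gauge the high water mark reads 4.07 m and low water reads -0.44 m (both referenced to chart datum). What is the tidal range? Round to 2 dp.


Tidal range = High water - Low water
Tidal range = 4.07 - (-0.44)
Tidal range = 4.51 m

4.51


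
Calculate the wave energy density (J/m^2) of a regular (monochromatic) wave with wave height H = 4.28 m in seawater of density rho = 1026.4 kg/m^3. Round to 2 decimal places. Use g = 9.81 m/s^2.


E = (1/8) * rho * g * H^2
E = (1/8) * 1026.4 * 9.81 * 4.28^2
E = 0.125 * 1026.4 * 9.81 * 18.3184
E = 23055.96 J/m^2

23055.96


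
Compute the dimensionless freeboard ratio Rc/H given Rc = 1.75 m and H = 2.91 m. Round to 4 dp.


Relative freeboard = Rc / H
= 1.75 / 2.91
= 0.6014

0.6014


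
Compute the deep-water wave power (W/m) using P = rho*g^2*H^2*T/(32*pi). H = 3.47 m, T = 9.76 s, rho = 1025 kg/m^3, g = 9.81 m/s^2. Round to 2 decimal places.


P = rho * g^2 * H^2 * T / (32 * pi)
P = 1025 * 9.81^2 * 3.47^2 * 9.76 / (32 * pi)
P = 1025 * 96.2361 * 12.0409 * 9.76 / 100.53096
P = 115311.02 W/m

115311.02


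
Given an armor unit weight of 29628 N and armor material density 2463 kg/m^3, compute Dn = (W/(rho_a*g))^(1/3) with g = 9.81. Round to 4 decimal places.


V = W / (rho_a * g)
V = 29628 / (2463 * 9.81)
V = 29628 / 24162.03
V = 1.226221 m^3
Dn = V^(1/3) = 1.226221^(1/3)
Dn = 1.0703 m

1.0703


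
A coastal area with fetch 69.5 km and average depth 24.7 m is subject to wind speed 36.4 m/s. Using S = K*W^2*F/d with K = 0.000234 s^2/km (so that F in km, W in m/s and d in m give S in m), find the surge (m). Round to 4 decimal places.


S = K * W^2 * F / d
W^2 = 36.4^2 = 1324.96
S = 0.000234 * 1324.96 * 69.5 / 24.7
Numerator = 0.000234 * 1324.96 * 69.5 = 21.547824
S = 21.547824 / 24.7 = 0.8724 m

0.8724


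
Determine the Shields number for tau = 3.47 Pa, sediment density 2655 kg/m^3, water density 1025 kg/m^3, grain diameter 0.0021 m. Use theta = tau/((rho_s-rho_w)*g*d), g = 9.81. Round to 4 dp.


theta = tau / ((rho_s - rho_w) * g * d)
rho_s - rho_w = 2655 - 1025 = 1630
Denominator = 1630 * 9.81 * 0.0021 = 33.579630
theta = 3.47 / 33.579630
theta = 0.1033

0.1033


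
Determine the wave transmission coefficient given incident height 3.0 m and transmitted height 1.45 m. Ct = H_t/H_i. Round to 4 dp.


Ct = H_t / H_i
Ct = 1.45 / 3.0
Ct = 0.4833

0.4833


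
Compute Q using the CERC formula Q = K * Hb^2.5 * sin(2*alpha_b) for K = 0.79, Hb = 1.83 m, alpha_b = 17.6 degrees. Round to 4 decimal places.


Q = K * Hb^2.5 * sin(2 * alpha_b)
Hb^2.5 = 1.83^2.5 = 4.530308
sin(2 * 17.6) = sin(35.2) = 0.576432
Q = 0.79 * 4.530308 * 0.576432
Q = 2.0630 m^3/s

2.0630


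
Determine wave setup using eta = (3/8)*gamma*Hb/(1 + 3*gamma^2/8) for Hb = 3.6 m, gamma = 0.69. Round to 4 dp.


eta = (3/8) * gamma * Hb / (1 + 3*gamma^2/8)
Numerator = (3/8) * 0.69 * 3.6 = 0.931500
Denominator = 1 + 3*0.69^2/8 = 1 + 0.178538 = 1.178538
eta = 0.931500 / 1.178538
eta = 0.7904 m

0.7904


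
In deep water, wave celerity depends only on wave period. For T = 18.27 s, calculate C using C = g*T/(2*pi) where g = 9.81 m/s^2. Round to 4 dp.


We use the deep-water celerity formula:
C = g * T / (2 * pi)
C = 9.81 * 18.27 / (2 * 3.14159...)
C = 179.228700 / 6.283185
C = 28.5251 m/s

28.5251


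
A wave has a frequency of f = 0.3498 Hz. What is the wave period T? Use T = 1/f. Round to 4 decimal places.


T = 1 / f
T = 1 / 0.3498
T = 2.8588 s

2.8588


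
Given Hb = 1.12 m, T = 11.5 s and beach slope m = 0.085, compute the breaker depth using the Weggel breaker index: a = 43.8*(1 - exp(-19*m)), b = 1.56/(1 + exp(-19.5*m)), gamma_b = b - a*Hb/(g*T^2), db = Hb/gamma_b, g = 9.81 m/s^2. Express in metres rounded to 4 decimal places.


a = 43.8 * (1 - exp(-19 * m))
exp(-19 * 0.085) = exp(-1.6150) = 0.198891
a = 43.8 * (1 - 0.198891) = 35.088589
b = 1.56 / (1 + exp(-19.5 * m))
exp(-19.5 * 0.085) = exp(-1.6575) = 0.190615
b = 1.56 / (1 + 0.190615) = 1.310247
Hb / (g * T^2) = 1.12 / (9.81 * 11.5^2) = 1.12 / 1297.3725 = 0.00086328
gamma_b = b - a * Hb/(g*T^2) = 1.310247 - 35.088589 * 0.00086328 = 1.279956
db = Hb / gamma_b = 1.12 / 1.279956
db = 0.8750 m

0.8750


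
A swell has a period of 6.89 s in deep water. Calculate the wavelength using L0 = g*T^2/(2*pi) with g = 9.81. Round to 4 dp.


L0 = g * T^2 / (2 * pi)
L0 = 9.81 * 6.89^2 / (2 * pi)
L0 = 9.81 * 47.4721 / 6.28319
L0 = 465.7013 / 6.28319
L0 = 74.1187 m

74.1187


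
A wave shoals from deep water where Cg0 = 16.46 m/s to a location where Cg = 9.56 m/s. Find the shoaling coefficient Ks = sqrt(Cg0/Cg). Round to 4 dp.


Ks = sqrt(Cg0 / Cg)
Ks = sqrt(16.46 / 9.56)
Ks = sqrt(1.7218)
Ks = 1.3122

1.3122


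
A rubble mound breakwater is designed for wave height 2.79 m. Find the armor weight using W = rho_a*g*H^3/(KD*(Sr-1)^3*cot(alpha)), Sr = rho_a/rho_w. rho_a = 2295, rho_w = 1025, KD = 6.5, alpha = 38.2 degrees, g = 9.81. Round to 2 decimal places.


Sr = rho_a / rho_w = 2295 / 1025 = 2.239024
(Sr - 1) = 1.239024
(Sr - 1)^3 = 1.902127
cot(38.2) = 1 / tan(38.2) = 1 / 0.786922 = 1.270773
Numerator = 2295 * 9.81 * 2.79^3 = 488949.8386
Denominator = 6.5 * 1.902127 * 1.270773 = 15.711622
W = 488949.8386 / 15.711622
W = 31120.27 N

31120.27


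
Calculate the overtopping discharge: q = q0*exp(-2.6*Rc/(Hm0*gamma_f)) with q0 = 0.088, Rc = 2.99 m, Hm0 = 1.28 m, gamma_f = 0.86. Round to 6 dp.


q = q0 * exp(-2.6 * Rc / (Hm0 * gamma_f))
Exponent = -2.6 * 2.99 / (1.28 * 0.86)
= -2.6 * 2.99 / 1.1008
= -7.062137
exp(-7.062137) = 0.000857
q = 0.088 * 0.000857
q = 0.000075 m^3/s/m

0.000075


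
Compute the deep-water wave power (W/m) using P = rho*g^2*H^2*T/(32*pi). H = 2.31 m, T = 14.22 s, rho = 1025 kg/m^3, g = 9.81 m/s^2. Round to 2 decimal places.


P = rho * g^2 * H^2 * T / (32 * pi)
P = 1025 * 9.81^2 * 2.31^2 * 14.22 / (32 * pi)
P = 1025 * 96.2361 * 5.3361 * 14.22 / 100.53096
P = 74453.58 W/m

74453.58


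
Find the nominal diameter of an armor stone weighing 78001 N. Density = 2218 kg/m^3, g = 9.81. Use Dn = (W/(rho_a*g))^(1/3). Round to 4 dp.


V = W / (rho_a * g)
V = 78001 / (2218 * 9.81)
V = 78001 / 21758.58
V = 3.584839 m^3
Dn = V^(1/3) = 3.584839^(1/3)
Dn = 1.5305 m

1.5305


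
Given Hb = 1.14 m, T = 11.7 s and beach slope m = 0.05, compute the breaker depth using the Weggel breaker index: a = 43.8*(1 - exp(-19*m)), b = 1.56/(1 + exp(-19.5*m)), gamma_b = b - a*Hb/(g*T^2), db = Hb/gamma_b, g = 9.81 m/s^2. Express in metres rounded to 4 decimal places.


a = 43.8 * (1 - exp(-19 * m))
exp(-19 * 0.05) = exp(-0.9500) = 0.386741
a = 43.8 * (1 - 0.386741) = 26.860743
b = 1.56 / (1 + exp(-19.5 * m))
exp(-19.5 * 0.05) = exp(-0.9750) = 0.377192
b = 1.56 / (1 + 0.377192) = 1.132739
Hb / (g * T^2) = 1.14 / (9.81 * 11.7^2) = 1.14 / 1342.8909 = 0.00084891
gamma_b = b - a * Hb/(g*T^2) = 1.132739 - 26.860743 * 0.00084891 = 1.109937
db = Hb / gamma_b = 1.14 / 1.109937
db = 1.0271 m

1.0271


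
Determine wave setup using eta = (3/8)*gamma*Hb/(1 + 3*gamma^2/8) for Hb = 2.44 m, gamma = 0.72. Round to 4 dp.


eta = (3/8) * gamma * Hb / (1 + 3*gamma^2/8)
Numerator = (3/8) * 0.72 * 2.44 = 0.658800
Denominator = 1 + 3*0.72^2/8 = 1 + 0.194400 = 1.194400
eta = 0.658800 / 1.194400
eta = 0.5516 m

0.5516


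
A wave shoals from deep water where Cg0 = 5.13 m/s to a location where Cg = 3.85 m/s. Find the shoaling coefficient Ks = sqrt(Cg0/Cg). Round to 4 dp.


Ks = sqrt(Cg0 / Cg)
Ks = sqrt(5.13 / 3.85)
Ks = sqrt(1.3325)
Ks = 1.1543

1.1543


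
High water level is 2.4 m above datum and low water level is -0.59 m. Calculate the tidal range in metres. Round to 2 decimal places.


Tidal range = High water - Low water
Tidal range = 2.4 - (-0.59)
Tidal range = 2.99 m

2.99


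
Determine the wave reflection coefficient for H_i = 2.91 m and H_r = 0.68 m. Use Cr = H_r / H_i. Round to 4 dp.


Cr = H_r / H_i
Cr = 0.68 / 2.91
Cr = 0.2337

0.2337


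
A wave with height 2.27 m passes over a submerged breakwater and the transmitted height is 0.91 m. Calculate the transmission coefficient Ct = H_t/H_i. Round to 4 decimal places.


Ct = H_t / H_i
Ct = 0.91 / 2.27
Ct = 0.4009

0.4009


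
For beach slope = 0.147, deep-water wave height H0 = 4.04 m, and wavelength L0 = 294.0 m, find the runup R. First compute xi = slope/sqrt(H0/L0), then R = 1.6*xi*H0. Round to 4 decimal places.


xi = slope / sqrt(H0/L0)
H0/L0 = 4.04/294.0 = 0.013741
sqrt(0.013741) = 0.117224
xi = 0.147 / 0.117224 = 1.254008
R = 1.6 * xi * H0 = 1.6 * 1.254008 * 4.04
R = 8.1059 m

8.1059


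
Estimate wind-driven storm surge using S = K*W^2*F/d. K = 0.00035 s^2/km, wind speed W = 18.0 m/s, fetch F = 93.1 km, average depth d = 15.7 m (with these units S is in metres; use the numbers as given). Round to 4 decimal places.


S = K * W^2 * F / d
W^2 = 18.0^2 = 324.00
S = 0.00035 * 324.00 * 93.1 / 15.7
Numerator = 0.00035 * 324.00 * 93.1 = 10.557540
S = 10.557540 / 15.7 = 0.6725 m

0.6725


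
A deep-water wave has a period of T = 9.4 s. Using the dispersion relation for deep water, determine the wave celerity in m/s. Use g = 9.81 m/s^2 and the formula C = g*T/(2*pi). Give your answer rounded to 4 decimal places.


We use the deep-water celerity formula:
C = g * T / (2 * pi)
C = 9.81 * 9.4 / (2 * 3.14159...)
C = 92.214000 / 6.283185
C = 14.6763 m/s

14.6763


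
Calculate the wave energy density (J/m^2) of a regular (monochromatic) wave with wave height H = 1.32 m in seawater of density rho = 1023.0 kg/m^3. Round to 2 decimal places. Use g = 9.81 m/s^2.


E = (1/8) * rho * g * H^2
E = (1/8) * 1023.0 * 9.81 * 1.32^2
E = 0.125 * 1023.0 * 9.81 * 1.7424
E = 2185.76 J/m^2

2185.76


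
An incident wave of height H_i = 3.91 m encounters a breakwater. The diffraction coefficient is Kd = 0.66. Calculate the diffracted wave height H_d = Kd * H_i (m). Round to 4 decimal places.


H_d = Kd * H_i
H_d = 0.66 * 3.91
H_d = 2.5806 m

2.5806


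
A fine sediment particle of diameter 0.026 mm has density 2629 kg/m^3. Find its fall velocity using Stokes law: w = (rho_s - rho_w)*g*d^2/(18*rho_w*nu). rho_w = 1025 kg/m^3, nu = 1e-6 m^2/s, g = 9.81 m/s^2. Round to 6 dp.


w = (rho_s - rho_w) * g * d^2 / (18 * rho_w * nu)
d = 0.026 mm = 0.000026 m
rho_s - rho_w = 2629 - 1025 = 1604
Numerator = 1604 * 9.81 * (0.000026)^2 = 0.000010637022
Denominator = 18 * 1025 * 1e-6 = 0.018450
w = 0.000577 m/s

0.000577


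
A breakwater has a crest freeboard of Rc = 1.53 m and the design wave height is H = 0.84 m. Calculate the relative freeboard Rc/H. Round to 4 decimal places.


Relative freeboard = Rc / H
= 1.53 / 0.84
= 1.8214

1.8214


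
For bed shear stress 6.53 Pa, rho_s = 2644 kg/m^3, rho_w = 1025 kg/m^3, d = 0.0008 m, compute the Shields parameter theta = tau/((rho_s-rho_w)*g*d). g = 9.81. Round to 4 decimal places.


theta = tau / ((rho_s - rho_w) * g * d)
rho_s - rho_w = 2644 - 1025 = 1619
Denominator = 1619 * 9.81 * 0.0008 = 12.705912
theta = 6.53 / 12.705912
theta = 0.5139

0.5139


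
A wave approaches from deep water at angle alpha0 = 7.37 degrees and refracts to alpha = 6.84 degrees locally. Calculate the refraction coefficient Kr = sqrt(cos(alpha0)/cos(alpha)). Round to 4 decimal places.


Kr = sqrt(cos(alpha0) / cos(alpha))
cos(7.37) = 0.991738
cos(6.84) = 0.992883
Kr = sqrt(0.991738 / 0.992883)
Kr = sqrt(0.998848)
Kr = 0.9994

0.9994


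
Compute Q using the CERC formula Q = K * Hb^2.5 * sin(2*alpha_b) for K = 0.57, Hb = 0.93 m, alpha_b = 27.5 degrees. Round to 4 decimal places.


Q = K * Hb^2.5 * sin(2 * alpha_b)
Hb^2.5 = 0.93^2.5 = 0.834079
sin(2 * 27.5) = sin(55.0) = 0.819152
Q = 0.57 * 0.834079 * 0.819152
Q = 0.3894 m^3/s

0.3894


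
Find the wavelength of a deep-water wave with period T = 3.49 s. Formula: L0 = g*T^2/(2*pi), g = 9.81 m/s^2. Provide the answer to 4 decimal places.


L0 = g * T^2 / (2 * pi)
L0 = 9.81 * 3.49^2 / (2 * pi)
L0 = 9.81 * 12.1801 / 6.28319
L0 = 119.4868 / 6.28319
L0 = 19.0169 m

19.0169


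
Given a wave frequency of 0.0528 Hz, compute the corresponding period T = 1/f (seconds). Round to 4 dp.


T = 1 / f
T = 1 / 0.0528
T = 18.9394 s

18.9394


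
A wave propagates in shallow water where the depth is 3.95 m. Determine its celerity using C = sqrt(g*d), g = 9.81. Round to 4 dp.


Using the shallow-water approximation:
C = sqrt(g * d) = sqrt(9.81 * 3.95)
C = sqrt(38.7495)
C = 6.2249 m/s

6.2249


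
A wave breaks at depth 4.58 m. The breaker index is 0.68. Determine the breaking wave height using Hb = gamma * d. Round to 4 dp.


Hb = gamma * d
Hb = 0.68 * 4.58
Hb = 3.1144 m

3.1144


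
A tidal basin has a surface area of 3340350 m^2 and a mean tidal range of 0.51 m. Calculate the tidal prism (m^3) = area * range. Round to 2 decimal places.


Tidal prism = Area * Tidal range
P = 3340350 * 0.51
P = 1703578.50 m^3

1703578.50


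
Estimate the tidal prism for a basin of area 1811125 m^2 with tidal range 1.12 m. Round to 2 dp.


Tidal prism = Area * Tidal range
P = 1811125 * 1.12
P = 2028460.00 m^3

2028460.00


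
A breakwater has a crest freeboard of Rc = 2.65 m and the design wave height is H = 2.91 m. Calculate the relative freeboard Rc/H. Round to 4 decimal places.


Relative freeboard = Rc / H
= 2.65 / 2.91
= 0.9107

0.9107


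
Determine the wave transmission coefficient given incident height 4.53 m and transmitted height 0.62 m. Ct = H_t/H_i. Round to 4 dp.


Ct = H_t / H_i
Ct = 0.62 / 4.53
Ct = 0.1369

0.1369


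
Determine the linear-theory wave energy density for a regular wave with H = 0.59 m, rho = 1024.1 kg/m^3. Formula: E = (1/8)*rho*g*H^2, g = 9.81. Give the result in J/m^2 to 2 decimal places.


E = (1/8) * rho * g * H^2
E = (1/8) * 1024.1 * 9.81 * 0.59^2
E = 0.125 * 1024.1 * 9.81 * 0.3481
E = 437.14 J/m^2

437.14


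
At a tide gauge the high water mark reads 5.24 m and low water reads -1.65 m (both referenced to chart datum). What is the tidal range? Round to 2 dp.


Tidal range = High water - Low water
Tidal range = 5.24 - (-1.65)
Tidal range = 6.89 m

6.89


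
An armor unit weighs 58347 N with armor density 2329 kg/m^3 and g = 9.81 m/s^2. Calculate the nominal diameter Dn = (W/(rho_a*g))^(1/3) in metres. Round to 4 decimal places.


V = W / (rho_a * g)
V = 58347 / (2329 * 9.81)
V = 58347 / 22847.49
V = 2.553760 m^3
Dn = V^(1/3) = 2.553760^(1/3)
Dn = 1.3669 m

1.3669


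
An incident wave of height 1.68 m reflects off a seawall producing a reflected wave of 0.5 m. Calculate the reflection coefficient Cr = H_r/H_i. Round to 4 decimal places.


Cr = H_r / H_i
Cr = 0.5 / 1.68
Cr = 0.2976

0.2976


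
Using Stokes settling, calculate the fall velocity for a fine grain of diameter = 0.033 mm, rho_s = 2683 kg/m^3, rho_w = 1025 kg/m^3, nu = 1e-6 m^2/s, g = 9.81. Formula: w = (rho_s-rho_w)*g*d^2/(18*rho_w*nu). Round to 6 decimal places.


w = (rho_s - rho_w) * g * d^2 / (18 * rho_w * nu)
d = 0.033 mm = 0.000033 m
rho_s - rho_w = 2683 - 1025 = 1658
Numerator = 1658 * 9.81 * (0.000033)^2 = 0.000017712563
Denominator = 18 * 1025 * 1e-6 = 0.018450
w = 0.000960 m/s

0.000960


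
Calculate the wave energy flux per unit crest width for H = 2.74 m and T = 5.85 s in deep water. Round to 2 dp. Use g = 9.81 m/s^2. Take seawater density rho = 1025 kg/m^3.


P = rho * g^2 * H^2 * T / (32 * pi)
P = 1025 * 9.81^2 * 2.74^2 * 5.85 / (32 * pi)
P = 1025 * 96.2361 * 7.5076 * 5.85 / 100.53096
P = 43094.22 W/m

43094.22


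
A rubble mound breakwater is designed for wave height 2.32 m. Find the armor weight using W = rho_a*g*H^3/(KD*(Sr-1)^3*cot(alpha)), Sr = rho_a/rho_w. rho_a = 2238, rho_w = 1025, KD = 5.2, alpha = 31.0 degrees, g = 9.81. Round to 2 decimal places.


Sr = rho_a / rho_w = 2238 / 1025 = 2.183415
(Sr - 1) = 1.183415
(Sr - 1)^3 = 1.657337
cot(31.0) = 1 / tan(31.0) = 1 / 0.600861 = 1.664279
Numerator = 2238 * 9.81 * 2.32^3 = 274153.0263
Denominator = 5.2 * 1.657337 * 1.664279 = 14.343014
W = 274153.0263 / 14.343014
W = 19114.05 N

19114.05


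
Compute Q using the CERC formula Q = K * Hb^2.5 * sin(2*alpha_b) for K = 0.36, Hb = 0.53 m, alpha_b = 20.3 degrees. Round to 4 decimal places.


Q = K * Hb^2.5 * sin(2 * alpha_b)
Hb^2.5 = 0.53^2.5 = 0.204498
sin(2 * 20.3) = sin(40.6) = 0.650774
Q = 0.36 * 0.204498 * 0.650774
Q = 0.0479 m^3/s

0.0479


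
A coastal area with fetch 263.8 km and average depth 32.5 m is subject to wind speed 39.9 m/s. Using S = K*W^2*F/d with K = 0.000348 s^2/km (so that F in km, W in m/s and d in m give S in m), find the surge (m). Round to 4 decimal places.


S = K * W^2 * F / d
W^2 = 39.9^2 = 1592.01
S = 0.000348 * 1592.01 * 263.8 / 32.5
Numerator = 0.000348 * 1592.01 * 263.8 = 146.150339
S = 146.150339 / 32.5 = 4.4969 m

4.4969


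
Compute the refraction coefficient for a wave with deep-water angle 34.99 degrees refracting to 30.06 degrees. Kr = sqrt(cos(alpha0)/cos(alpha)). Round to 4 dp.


Kr = sqrt(cos(alpha0) / cos(alpha))
cos(34.99) = 0.819252
cos(30.06) = 0.865501
Kr = sqrt(0.819252 / 0.865501)
Kr = sqrt(0.946564)
Kr = 0.9729

0.9729


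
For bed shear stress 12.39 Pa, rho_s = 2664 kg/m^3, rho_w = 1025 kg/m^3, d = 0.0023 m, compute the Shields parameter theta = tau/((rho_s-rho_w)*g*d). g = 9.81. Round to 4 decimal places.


theta = tau / ((rho_s - rho_w) * g * d)
rho_s - rho_w = 2664 - 1025 = 1639
Denominator = 1639 * 9.81 * 0.0023 = 36.980757
theta = 12.39 / 36.980757
theta = 0.3350

0.3350


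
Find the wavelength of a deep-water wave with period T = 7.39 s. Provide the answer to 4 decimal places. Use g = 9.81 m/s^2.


L0 = g * T^2 / (2 * pi)
L0 = 9.81 * 7.39^2 / (2 * pi)
L0 = 9.81 * 54.6121 / 6.28319
L0 = 535.7447 / 6.28319
L0 = 85.2664 m

85.2664


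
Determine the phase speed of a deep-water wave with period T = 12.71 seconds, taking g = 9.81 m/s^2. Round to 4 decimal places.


We use the deep-water celerity formula:
C = g * T / (2 * pi)
C = 9.81 * 12.71 / (2 * 3.14159...)
C = 124.685100 / 6.283185
C = 19.8442 m/s

19.8442


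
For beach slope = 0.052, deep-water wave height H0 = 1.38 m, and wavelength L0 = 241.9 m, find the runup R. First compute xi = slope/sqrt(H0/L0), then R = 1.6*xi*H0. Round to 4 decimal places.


xi = slope / sqrt(H0/L0)
H0/L0 = 1.38/241.9 = 0.005705
sqrt(0.005705) = 0.075530
xi = 0.052 / 0.075530 = 0.688465
R = 1.6 * xi * H0 = 1.6 * 0.688465 * 1.38
R = 1.5201 m

1.5201


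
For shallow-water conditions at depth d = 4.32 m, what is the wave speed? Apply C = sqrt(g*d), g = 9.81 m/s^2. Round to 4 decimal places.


Using the shallow-water approximation:
C = sqrt(g * d) = sqrt(9.81 * 4.32)
C = sqrt(42.3792)
C = 6.5099 m/s

6.5099


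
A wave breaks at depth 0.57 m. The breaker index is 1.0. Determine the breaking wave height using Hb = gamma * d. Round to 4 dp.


Hb = gamma * d
Hb = 1.0 * 0.57
Hb = 0.5700 m

0.5700


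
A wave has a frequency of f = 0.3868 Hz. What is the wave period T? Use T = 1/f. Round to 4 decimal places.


T = 1 / f
T = 1 / 0.3868
T = 2.5853 s

2.5853


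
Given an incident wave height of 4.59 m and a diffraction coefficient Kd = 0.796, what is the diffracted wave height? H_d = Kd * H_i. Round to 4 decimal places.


H_d = Kd * H_i
H_d = 0.796 * 4.59
H_d = 3.6536 m

3.6536


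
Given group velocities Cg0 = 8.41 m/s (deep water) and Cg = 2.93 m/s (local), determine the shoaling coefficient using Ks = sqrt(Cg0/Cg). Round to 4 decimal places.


Ks = sqrt(Cg0 / Cg)
Ks = sqrt(8.41 / 2.93)
Ks = sqrt(2.8703)
Ks = 1.6942

1.6942


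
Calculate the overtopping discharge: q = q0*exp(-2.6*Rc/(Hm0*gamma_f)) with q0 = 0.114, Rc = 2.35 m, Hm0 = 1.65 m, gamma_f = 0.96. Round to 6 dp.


q = q0 * exp(-2.6 * Rc / (Hm0 * gamma_f))
Exponent = -2.6 * 2.35 / (1.65 * 0.96)
= -2.6 * 2.35 / 1.5840
= -3.857323
exp(-3.857323) = 0.021124
q = 0.114 * 0.021124
q = 0.002408 m^3/s/m

0.002408


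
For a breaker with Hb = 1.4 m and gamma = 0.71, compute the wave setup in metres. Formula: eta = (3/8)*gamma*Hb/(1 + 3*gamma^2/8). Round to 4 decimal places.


eta = (3/8) * gamma * Hb / (1 + 3*gamma^2/8)
Numerator = (3/8) * 0.71 * 1.4 = 0.372750
Denominator = 1 + 3*0.71^2/8 = 1 + 0.189038 = 1.189038
eta = 0.372750 / 1.189038
eta = 0.3135 m

0.3135


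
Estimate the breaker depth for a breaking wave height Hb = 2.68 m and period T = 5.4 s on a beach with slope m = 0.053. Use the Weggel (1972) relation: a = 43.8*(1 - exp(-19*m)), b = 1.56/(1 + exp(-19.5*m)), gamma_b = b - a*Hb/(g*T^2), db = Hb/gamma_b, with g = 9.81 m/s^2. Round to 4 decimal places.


a = 43.8 * (1 - exp(-19 * m))
exp(-19 * 0.053) = exp(-1.0070) = 0.365313
a = 43.8 * (1 - 0.365313) = 27.799278
b = 1.56 / (1 + exp(-19.5 * m))
exp(-19.5 * 0.053) = exp(-1.0335) = 0.355760
b = 1.56 / (1 + 0.355760) = 1.150646
Hb / (g * T^2) = 2.68 / (9.81 * 5.4^2) = 2.68 / 286.0596 = 0.00936868
gamma_b = b - a * Hb/(g*T^2) = 1.150646 - 27.799278 * 0.00936868 = 0.890204
db = Hb / gamma_b = 2.68 / 0.890204
db = 3.0105 m

3.0105


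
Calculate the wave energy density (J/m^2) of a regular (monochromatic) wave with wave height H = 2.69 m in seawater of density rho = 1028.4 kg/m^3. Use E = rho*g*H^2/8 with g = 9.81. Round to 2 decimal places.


E = (1/8) * rho * g * H^2
E = (1/8) * 1028.4 * 9.81 * 2.69^2
E = 0.125 * 1028.4 * 9.81 * 7.2361
E = 9125.27 J/m^2

9125.27


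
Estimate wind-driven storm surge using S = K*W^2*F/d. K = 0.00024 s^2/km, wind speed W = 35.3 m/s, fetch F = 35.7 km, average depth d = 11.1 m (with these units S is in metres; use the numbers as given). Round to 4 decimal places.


S = K * W^2 * F / d
W^2 = 35.3^2 = 1246.09
S = 0.00024 * 1246.09 * 35.7 / 11.1
Numerator = 0.00024 * 1246.09 * 35.7 = 10.676499
S = 10.676499 / 11.1 = 0.9618 m

0.9618


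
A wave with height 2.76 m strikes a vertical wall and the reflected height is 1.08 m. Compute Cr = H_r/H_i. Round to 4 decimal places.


Cr = H_r / H_i
Cr = 1.08 / 2.76
Cr = 0.3913

0.3913


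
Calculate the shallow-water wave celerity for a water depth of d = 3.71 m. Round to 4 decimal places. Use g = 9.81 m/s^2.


Using the shallow-water approximation:
C = sqrt(g * d) = sqrt(9.81 * 3.71)
C = sqrt(36.3951)
C = 6.0328 m/s

6.0328


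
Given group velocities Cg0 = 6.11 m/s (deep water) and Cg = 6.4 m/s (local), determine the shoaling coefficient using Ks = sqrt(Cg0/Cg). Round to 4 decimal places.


Ks = sqrt(Cg0 / Cg)
Ks = sqrt(6.11 / 6.4)
Ks = sqrt(0.9547)
Ks = 0.9771

0.9771


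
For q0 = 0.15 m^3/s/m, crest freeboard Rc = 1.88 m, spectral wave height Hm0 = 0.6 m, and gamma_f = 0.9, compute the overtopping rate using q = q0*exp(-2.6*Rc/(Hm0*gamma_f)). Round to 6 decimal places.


q = q0 * exp(-2.6 * Rc / (Hm0 * gamma_f))
Exponent = -2.6 * 1.88 / (0.6 * 0.9)
= -2.6 * 1.88 / 0.5400
= -9.051852
exp(-9.051852) = 0.000117
q = 0.15 * 0.000117
q = 0.000018 m^3/s/m

0.000018


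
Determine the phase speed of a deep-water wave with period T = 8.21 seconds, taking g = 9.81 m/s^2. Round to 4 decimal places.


We use the deep-water celerity formula:
C = g * T / (2 * pi)
C = 9.81 * 8.21 / (2 * 3.14159...)
C = 80.540100 / 6.283185
C = 12.8184 m/s

12.8184


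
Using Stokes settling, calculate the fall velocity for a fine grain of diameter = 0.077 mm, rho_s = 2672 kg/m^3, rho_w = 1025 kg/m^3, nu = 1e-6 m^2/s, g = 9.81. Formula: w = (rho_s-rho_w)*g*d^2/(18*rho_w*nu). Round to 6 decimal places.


w = (rho_s - rho_w) * g * d^2 / (18 * rho_w * nu)
d = 0.077 mm = 0.000077 m
rho_s - rho_w = 2672 - 1025 = 1647
Numerator = 1647 * 9.81 * (0.000077)^2 = 0.000095795268
Denominator = 18 * 1025 * 1e-6 = 0.018450
w = 0.005192 m/s

0.005192


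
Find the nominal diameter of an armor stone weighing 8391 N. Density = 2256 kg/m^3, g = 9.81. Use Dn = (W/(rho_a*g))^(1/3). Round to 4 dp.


V = W / (rho_a * g)
V = 8391 / (2256 * 9.81)
V = 8391 / 22131.36
V = 0.379145 m^3
Dn = V^(1/3) = 0.379145^(1/3)
Dn = 0.7238 m

0.7238


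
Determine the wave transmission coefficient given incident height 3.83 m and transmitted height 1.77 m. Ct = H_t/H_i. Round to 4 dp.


Ct = H_t / H_i
Ct = 1.77 / 3.83
Ct = 0.4621

0.4621


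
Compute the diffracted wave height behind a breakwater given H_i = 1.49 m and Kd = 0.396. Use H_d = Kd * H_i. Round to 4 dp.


H_d = Kd * H_i
H_d = 0.396 * 1.49
H_d = 0.5900 m

0.5900


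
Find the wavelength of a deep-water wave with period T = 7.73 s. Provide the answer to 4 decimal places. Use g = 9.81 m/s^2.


L0 = g * T^2 / (2 * pi)
L0 = 9.81 * 7.73^2 / (2 * pi)
L0 = 9.81 * 59.7529 / 6.28319
L0 = 586.1759 / 6.28319
L0 = 93.2928 m

93.2928


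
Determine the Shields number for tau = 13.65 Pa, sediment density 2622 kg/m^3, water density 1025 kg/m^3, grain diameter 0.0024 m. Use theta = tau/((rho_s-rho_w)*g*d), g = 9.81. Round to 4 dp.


theta = tau / ((rho_s - rho_w) * g * d)
rho_s - rho_w = 2622 - 1025 = 1597
Denominator = 1597 * 9.81 * 0.0024 = 37.599768
theta = 13.65 / 37.599768
theta = 0.3630

0.3630


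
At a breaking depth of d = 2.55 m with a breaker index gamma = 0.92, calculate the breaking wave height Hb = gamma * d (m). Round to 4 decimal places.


Hb = gamma * d
Hb = 0.92 * 2.55
Hb = 2.3460 m

2.3460


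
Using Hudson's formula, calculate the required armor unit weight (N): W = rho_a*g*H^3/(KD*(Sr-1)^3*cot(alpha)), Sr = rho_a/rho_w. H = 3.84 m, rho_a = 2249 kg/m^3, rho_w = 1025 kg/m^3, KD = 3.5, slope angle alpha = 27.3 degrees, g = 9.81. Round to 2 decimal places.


Sr = rho_a / rho_w = 2249 / 1025 = 2.194146
(Sr - 1) = 1.194146
(Sr - 1)^3 = 1.702835
cot(27.3) = 1 / tan(27.3) = 1 / 0.516138 = 1.937465
Numerator = 2249 * 9.81 * 3.84^3 = 1249257.9904
Denominator = 3.5 * 1.702835 * 1.937465 = 11.547141
W = 1249257.9904 / 11.547141
W = 108187.65 N

108187.65


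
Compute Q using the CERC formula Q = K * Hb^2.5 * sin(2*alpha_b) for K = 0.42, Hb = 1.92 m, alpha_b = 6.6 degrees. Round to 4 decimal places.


Q = K * Hb^2.5 * sin(2 * alpha_b)
Hb^2.5 = 1.92^2.5 = 5.108026
sin(2 * 6.6) = sin(13.2) = 0.228351
Q = 0.42 * 5.108026 * 0.228351
Q = 0.4899 m^3/s

0.4899


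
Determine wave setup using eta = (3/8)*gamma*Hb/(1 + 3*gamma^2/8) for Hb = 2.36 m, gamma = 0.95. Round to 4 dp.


eta = (3/8) * gamma * Hb / (1 + 3*gamma^2/8)
Numerator = (3/8) * 0.95 * 2.36 = 0.840750
Denominator = 1 + 3*0.95^2/8 = 1 + 0.338438 = 1.338438
eta = 0.840750 / 1.338438
eta = 0.6282 m

0.6282


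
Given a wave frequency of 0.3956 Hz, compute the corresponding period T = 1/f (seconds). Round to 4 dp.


T = 1 / f
T = 1 / 0.3956
T = 2.5278 s

2.5278


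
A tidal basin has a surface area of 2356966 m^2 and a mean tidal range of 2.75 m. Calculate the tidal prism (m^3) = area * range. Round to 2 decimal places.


Tidal prism = Area * Tidal range
P = 2356966 * 2.75
P = 6481656.50 m^3

6481656.50


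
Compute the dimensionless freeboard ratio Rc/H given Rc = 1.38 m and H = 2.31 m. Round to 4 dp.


Relative freeboard = Rc / H
= 1.38 / 2.31
= 0.5974

0.5974


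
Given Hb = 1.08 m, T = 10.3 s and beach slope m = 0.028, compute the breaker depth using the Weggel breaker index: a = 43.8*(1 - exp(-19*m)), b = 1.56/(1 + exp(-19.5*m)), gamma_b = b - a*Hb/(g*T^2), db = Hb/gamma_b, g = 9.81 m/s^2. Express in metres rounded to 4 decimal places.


a = 43.8 * (1 - exp(-19 * m))
exp(-19 * 0.028) = exp(-0.5320) = 0.587429
a = 43.8 * (1 - 0.587429) = 18.070613
b = 1.56 / (1 + exp(-19.5 * m))
exp(-19.5 * 0.028) = exp(-0.5460) = 0.579262
b = 1.56 / (1 + 0.579262) = 0.987803
Hb / (g * T^2) = 1.08 / (9.81 * 10.3^2) = 1.08 / 1040.7429 = 0.00103772
gamma_b = b - a * Hb/(g*T^2) = 0.987803 - 18.070613 * 0.00103772 = 0.969051
db = Hb / gamma_b = 1.08 / 0.969051
db = 1.1145 m

1.1145


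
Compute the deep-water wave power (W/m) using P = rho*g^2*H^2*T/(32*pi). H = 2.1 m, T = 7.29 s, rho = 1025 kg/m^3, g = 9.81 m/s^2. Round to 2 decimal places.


P = rho * g^2 * H^2 * T / (32 * pi)
P = 1025 * 9.81^2 * 2.1^2 * 7.29 / (32 * pi)
P = 1025 * 96.2361 * 4.4100 * 7.29 / 100.53096
P = 31544.83 W/m

31544.83


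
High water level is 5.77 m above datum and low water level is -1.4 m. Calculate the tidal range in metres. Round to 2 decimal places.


Tidal range = High water - Low water
Tidal range = 5.77 - (-1.4)
Tidal range = 7.17 m

7.17


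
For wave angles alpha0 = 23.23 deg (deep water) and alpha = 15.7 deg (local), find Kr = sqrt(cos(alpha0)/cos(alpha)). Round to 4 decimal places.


Kr = sqrt(cos(alpha0) / cos(alpha))
cos(23.23) = 0.918929
cos(15.7) = 0.962692
Kr = sqrt(0.918929 / 0.962692)
Kr = sqrt(0.954541)
Kr = 0.9770

0.9770


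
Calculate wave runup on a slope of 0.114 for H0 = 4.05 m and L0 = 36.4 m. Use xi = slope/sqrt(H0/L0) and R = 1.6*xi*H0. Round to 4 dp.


xi = slope / sqrt(H0/L0)
H0/L0 = 4.05/36.4 = 0.111264
sqrt(0.111264) = 0.333562
xi = 0.114 / 0.333562 = 0.341765
R = 1.6 * xi * H0 = 1.6 * 0.341765 * 4.05
R = 2.2146 m

2.2146


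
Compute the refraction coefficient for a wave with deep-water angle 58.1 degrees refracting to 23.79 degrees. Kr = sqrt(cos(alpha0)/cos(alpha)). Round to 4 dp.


Kr = sqrt(cos(alpha0) / cos(alpha))
cos(58.1) = 0.528438
cos(23.79) = 0.915030
Kr = sqrt(0.528438 / 0.915030)
Kr = sqrt(0.577509)
Kr = 0.7599

0.7599


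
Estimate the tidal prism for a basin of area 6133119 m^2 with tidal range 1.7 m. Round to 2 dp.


Tidal prism = Area * Tidal range
P = 6133119 * 1.7
P = 10426302.30 m^3

10426302.30


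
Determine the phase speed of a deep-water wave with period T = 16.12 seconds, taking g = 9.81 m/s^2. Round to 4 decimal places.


We use the deep-water celerity formula:
C = g * T / (2 * pi)
C = 9.81 * 16.12 / (2 * 3.14159...)
C = 158.137200 / 6.283185
C = 25.1683 m/s

25.1683


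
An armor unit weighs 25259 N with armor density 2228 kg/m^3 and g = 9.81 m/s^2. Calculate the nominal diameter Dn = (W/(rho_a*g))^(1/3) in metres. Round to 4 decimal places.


V = W / (rho_a * g)
V = 25259 / (2228 * 9.81)
V = 25259 / 21856.68
V = 1.155665 m^3
Dn = V^(1/3) = 1.155665^(1/3)
Dn = 1.0494 m

1.0494


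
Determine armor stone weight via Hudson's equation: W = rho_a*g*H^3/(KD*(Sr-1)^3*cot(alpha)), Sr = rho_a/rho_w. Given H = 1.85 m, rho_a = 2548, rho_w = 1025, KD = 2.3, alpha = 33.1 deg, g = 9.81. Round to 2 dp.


Sr = rho_a / rho_w = 2548 / 1025 = 2.485854
(Sr - 1) = 1.485854
(Sr - 1)^3 = 3.280410
cot(33.1) = 1 / tan(33.1) = 1 / 0.651892 = 1.533997
Numerator = 2548 * 9.81 * 1.85^3 = 158264.5387
Denominator = 2.3 * 3.280410 * 1.533997 = 11.573919
W = 158264.5387 / 11.573919
W = 13674.24 N

13674.24


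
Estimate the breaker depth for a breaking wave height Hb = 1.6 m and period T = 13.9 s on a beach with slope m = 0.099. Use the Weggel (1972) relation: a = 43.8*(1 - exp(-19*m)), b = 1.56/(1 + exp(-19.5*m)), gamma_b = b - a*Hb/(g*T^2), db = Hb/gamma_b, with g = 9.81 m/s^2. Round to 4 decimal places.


a = 43.8 * (1 - exp(-19 * m))
exp(-19 * 0.099) = exp(-1.8810) = 0.152438
a = 43.8 * (1 - 0.152438) = 37.123233
b = 1.56 / (1 + exp(-19.5 * m))
exp(-19.5 * 0.099) = exp(-1.9305) = 0.145076
b = 1.56 / (1 + 0.145076) = 1.362355
Hb / (g * T^2) = 1.6 / (9.81 * 13.9^2) = 1.6 / 1895.3901 = 0.00084415
gamma_b = b - a * Hb/(g*T^2) = 1.362355 - 37.123233 * 0.00084415 = 1.331018
db = Hb / gamma_b = 1.6 / 1.331018
db = 1.2021 m

1.2021


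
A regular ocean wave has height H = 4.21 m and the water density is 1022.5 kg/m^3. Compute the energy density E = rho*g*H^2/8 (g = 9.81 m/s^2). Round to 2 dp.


E = (1/8) * rho * g * H^2
E = (1/8) * 1022.5 * 9.81 * 4.21^2
E = 0.125 * 1022.5 * 9.81 * 17.7241
E = 22223.20 J/m^2

22223.20


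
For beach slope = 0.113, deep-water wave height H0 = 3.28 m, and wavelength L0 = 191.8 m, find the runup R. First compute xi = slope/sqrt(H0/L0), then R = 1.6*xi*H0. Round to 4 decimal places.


xi = slope / sqrt(H0/L0)
H0/L0 = 3.28/191.8 = 0.017101
sqrt(0.017101) = 0.130771
xi = 0.113 / 0.130771 = 0.864104
R = 1.6 * xi * H0 = 1.6 * 0.864104 * 3.28
R = 4.5348 m

4.5348


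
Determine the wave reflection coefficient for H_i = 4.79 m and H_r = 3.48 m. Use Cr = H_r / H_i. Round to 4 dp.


Cr = H_r / H_i
Cr = 3.48 / 4.79
Cr = 0.7265

0.7265


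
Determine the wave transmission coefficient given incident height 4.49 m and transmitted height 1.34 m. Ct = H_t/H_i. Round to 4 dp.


Ct = H_t / H_i
Ct = 1.34 / 4.49
Ct = 0.2984

0.2984


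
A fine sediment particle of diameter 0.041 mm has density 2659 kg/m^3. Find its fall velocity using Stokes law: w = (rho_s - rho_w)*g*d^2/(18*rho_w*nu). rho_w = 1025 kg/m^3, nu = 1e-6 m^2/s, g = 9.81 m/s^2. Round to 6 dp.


w = (rho_s - rho_w) * g * d^2 / (18 * rho_w * nu)
d = 0.041 mm = 0.000041 m
rho_s - rho_w = 2659 - 1025 = 1634
Numerator = 1634 * 9.81 * (0.000041)^2 = 0.000026945657
Denominator = 18 * 1025 * 1e-6 = 0.018450
w = 0.001460 m/s

0.001460


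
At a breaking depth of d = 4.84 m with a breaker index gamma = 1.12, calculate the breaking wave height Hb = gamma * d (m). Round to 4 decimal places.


Hb = gamma * d
Hb = 1.12 * 4.84
Hb = 5.4208 m

5.4208


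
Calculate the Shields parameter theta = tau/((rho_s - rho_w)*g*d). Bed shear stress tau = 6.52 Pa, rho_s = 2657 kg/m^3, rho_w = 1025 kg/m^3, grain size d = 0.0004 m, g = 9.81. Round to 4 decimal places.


theta = tau / ((rho_s - rho_w) * g * d)
rho_s - rho_w = 2657 - 1025 = 1632
Denominator = 1632 * 9.81 * 0.0004 = 6.403968
theta = 6.52 / 6.403968
theta = 1.0181

1.0181


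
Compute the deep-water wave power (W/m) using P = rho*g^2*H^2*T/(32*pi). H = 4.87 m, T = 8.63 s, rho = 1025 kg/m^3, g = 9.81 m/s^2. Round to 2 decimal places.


P = rho * g^2 * H^2 * T / (32 * pi)
P = 1025 * 9.81^2 * 4.87^2 * 8.63 / (32 * pi)
P = 1025 * 96.2361 * 23.7169 * 8.63 / 100.53096
P = 200831.00 W/m

200831.00


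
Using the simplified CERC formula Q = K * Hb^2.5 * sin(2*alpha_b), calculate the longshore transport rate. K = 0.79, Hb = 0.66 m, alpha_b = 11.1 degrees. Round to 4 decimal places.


Q = K * Hb^2.5 * sin(2 * alpha_b)
Hb^2.5 = 0.66^2.5 = 0.353883
sin(2 * 11.1) = sin(22.2) = 0.377841
Q = 0.79 * 0.353883 * 0.377841
Q = 0.1056 m^3/s

0.1056


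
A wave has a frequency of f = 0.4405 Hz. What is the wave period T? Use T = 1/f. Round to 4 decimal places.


T = 1 / f
T = 1 / 0.4405
T = 2.2701 s

2.2701


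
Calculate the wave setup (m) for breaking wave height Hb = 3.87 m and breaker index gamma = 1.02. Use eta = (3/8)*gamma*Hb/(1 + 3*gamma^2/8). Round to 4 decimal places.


eta = (3/8) * gamma * Hb / (1 + 3*gamma^2/8)
Numerator = (3/8) * 1.02 * 3.87 = 1.480275
Denominator = 1 + 3*1.02^2/8 = 1 + 0.390150 = 1.390150
eta = 1.480275 / 1.390150
eta = 1.0648 m

1.0648


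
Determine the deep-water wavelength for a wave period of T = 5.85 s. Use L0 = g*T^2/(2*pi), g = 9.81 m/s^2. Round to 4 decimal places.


L0 = g * T^2 / (2 * pi)
L0 = 9.81 * 5.85^2 / (2 * pi)
L0 = 9.81 * 34.2225 / 6.28319
L0 = 335.7227 / 6.28319
L0 = 53.4319 m

53.4319


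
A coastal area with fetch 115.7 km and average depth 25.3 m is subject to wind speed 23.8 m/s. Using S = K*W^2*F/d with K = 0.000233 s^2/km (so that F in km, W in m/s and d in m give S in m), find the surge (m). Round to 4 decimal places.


S = K * W^2 * F / d
W^2 = 23.8^2 = 566.44
S = 0.000233 * 566.44 * 115.7 / 25.3
Numerator = 0.000233 * 566.44 * 115.7 = 15.270146
S = 15.270146 / 25.3 = 0.6036 m

0.6036


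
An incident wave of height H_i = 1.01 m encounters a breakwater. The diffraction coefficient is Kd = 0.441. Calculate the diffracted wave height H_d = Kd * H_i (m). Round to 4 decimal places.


H_d = Kd * H_i
H_d = 0.441 * 1.01
H_d = 0.4454 m

0.4454


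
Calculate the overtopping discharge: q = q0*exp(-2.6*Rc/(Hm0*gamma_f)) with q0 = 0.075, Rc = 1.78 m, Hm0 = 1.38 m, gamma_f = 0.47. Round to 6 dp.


q = q0 * exp(-2.6 * Rc / (Hm0 * gamma_f))
Exponent = -2.6 * 1.78 / (1.38 * 0.47)
= -2.6 * 1.78 / 0.6486
= -7.135368
exp(-7.135368) = 0.000796
q = 0.075 * 0.000796
q = 0.000060 m^3/s/m

0.000060


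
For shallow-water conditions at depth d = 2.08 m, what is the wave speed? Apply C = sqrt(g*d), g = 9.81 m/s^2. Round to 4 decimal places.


Using the shallow-water approximation:
C = sqrt(g * d) = sqrt(9.81 * 2.08)
C = sqrt(20.4048)
C = 4.5172 m/s

4.5172
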